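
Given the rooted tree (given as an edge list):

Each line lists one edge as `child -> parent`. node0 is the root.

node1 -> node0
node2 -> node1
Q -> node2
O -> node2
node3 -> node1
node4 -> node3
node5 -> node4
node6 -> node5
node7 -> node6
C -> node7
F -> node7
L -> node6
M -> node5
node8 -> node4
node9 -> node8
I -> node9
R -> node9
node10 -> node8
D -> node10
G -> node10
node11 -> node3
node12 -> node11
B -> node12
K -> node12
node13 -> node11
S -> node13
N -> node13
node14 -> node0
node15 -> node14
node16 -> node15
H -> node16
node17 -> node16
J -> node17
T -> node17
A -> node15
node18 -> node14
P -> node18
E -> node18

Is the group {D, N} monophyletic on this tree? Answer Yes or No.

No

The MRCA of the listed taxa subtends (((((C,F),L),M),((I,R),(D,G))),((B,K),(S,N))).
That clade also contains B, C, F, G, I, K, L, M, R, S, which are not in the proposed group, so the group is not monophyletic.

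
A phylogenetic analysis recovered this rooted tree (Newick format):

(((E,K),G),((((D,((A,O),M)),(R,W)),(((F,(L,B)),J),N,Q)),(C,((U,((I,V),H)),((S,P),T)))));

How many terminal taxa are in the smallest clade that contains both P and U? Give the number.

The MRCA of P and U is the node subtending ((U,((I,V),H)),((S,P),T)).
That clade contains 7 terminal taxa: H, I, P, S, T, U, V.

7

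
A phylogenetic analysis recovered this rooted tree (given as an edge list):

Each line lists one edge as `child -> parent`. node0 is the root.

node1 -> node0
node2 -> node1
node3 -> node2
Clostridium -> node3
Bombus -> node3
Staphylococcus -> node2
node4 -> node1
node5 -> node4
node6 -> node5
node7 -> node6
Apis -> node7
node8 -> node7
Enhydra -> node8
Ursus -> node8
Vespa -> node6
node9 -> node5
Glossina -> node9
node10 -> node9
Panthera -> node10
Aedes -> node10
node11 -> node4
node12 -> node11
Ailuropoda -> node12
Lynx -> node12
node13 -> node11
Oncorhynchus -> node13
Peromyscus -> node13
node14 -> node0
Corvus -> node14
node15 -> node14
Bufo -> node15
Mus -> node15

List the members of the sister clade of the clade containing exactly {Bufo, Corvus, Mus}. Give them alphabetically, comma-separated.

The clade containing exactly {Bufo, Corvus, Mus} attaches directly to the root of the tree.
The other lineage descending from that same node — the sister group — is (((Clostridium,Bombus),Staphylococcus),((((Apis,(Enhydra,Ursus)),Vespa),(Glossina,(Panthera,Aedes))),((Ailuropoda,Lynx),(Oncorhynchus,Peromyscus)))); its 14 tips in alphabetical order are the answer.

Aedes, Ailuropoda, Apis, Bombus, Clostridium, Enhydra, Glossina, Lynx, Oncorhynchus, Panthera, Peromyscus, Staphylococcus, Ursus, Vespa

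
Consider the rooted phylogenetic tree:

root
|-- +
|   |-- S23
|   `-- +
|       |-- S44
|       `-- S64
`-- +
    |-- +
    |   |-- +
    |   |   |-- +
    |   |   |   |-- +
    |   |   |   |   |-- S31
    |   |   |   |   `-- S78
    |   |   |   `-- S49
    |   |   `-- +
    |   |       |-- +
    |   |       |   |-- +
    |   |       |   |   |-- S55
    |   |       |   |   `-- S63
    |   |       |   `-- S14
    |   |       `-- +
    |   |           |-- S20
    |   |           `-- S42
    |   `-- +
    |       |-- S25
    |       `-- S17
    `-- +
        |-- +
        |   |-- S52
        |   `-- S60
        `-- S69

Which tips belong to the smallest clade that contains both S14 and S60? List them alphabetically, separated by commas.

S14, S17, S20, S25, S31, S42, S49, S52, S55, S60, S63, S69, S78

Tracing S14: it sits inside ((S55,S63),S14).
Tracing S60: it sits inside (S52,S60).
The smallest clade enclosing both is (((((S31,S78),S49),(((S55,S63),S14),(S20,S42))),(S25,S17)),((S52,S60),S69)); the answer is its 13 terminal taxa in alphabetical order.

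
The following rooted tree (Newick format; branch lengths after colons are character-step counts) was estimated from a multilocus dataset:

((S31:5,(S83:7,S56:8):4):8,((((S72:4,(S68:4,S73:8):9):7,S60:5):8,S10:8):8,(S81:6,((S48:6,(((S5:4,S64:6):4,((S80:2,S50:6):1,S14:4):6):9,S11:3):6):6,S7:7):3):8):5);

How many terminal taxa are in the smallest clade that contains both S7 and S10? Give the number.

The MRCA of S7 and S10 is the node subtending ((((S72,(S68,S73)),S60),S10),(S81,((S48,(((S5,S64),((S80,S50),S14)),S11)),S7))).
That clade contains 14 terminal taxa: S10, S11, S14, S48, S5, S50, S60, S64, S68, S7, S72, S73, S80, S81.

14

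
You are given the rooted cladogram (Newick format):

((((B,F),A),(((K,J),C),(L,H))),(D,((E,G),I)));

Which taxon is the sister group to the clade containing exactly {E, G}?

I

The clade containing exactly {E, G} attaches to the tree at the node subtending ((E,G),I).
The other lineage descending from that same node — the sister group — is the single tip I.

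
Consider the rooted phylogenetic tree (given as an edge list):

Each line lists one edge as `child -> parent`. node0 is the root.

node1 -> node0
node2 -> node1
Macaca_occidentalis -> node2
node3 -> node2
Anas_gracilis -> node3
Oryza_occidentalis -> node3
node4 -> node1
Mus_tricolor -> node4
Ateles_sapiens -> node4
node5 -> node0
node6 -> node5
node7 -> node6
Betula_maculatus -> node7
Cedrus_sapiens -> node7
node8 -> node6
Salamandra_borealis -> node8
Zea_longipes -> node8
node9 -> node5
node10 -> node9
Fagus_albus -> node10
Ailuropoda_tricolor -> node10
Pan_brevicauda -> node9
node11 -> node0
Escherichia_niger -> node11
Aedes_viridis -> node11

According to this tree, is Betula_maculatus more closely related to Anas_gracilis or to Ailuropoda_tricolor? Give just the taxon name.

Ailuropoda_tricolor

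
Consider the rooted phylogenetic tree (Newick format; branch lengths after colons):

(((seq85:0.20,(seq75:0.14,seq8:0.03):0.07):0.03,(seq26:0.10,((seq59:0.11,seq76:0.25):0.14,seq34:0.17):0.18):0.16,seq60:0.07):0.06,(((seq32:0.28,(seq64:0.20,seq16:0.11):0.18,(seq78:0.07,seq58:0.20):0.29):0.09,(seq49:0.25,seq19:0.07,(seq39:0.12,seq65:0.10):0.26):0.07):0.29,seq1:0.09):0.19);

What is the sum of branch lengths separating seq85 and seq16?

The path runs seq85 → … → MRCA → … → seq16; the MRCA is the root of the tree.
Branch lengths along that path: 0.20 + 0.03 + 0.06 + 0.19 + 0.29 + 0.09 + 0.18 + 0.11 = 1.15.

1.15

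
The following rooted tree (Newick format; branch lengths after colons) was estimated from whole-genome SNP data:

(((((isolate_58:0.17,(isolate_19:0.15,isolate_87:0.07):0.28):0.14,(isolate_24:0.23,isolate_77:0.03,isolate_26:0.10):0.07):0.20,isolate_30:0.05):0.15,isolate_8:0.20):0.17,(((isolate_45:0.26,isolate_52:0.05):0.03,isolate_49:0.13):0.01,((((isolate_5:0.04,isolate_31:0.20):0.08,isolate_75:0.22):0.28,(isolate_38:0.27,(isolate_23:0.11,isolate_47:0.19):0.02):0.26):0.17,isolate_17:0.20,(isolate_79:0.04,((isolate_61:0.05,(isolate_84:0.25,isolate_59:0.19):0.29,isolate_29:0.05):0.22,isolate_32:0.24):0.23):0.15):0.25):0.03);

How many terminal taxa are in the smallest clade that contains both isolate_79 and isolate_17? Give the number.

13

The MRCA of isolate_79 and isolate_17 is the node subtending ((((isolate_5,isolate_31),isolate_75),(isolate_38,(isolate_23,isolate_47))),isolate_17,(isolate_79,((isolate_61,(isolate_84,isolate_59),isolate_29),isolate_32))).
That clade contains 13 terminal taxa: isolate_17, isolate_23, isolate_29, isolate_31, isolate_32, isolate_38, isolate_47, isolate_5, isolate_59, isolate_61, isolate_75, isolate_79, isolate_84.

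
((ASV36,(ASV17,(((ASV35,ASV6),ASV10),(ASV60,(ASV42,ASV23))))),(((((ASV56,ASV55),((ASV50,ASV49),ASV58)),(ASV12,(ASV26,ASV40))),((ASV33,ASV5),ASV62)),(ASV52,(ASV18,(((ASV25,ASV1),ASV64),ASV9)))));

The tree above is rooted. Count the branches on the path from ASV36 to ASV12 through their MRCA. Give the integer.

7

The MRCA of ASV36 and ASV12 is the root of the tree.
From ASV36 up to that node: 2 branches. From ASV12 up to the same node: 5 branches. Total: 2 + 5 = 7.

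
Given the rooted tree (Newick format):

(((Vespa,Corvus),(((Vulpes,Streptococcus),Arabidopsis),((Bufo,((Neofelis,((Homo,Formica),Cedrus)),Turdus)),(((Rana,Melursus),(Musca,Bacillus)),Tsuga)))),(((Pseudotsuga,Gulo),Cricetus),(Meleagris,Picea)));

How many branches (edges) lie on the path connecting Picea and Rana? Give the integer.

The MRCA of Picea and Rana is the root of the tree.
From Picea up to that node: 3 branches. From Rana up to the same node: 7 branches. Total: 3 + 7 = 10.

10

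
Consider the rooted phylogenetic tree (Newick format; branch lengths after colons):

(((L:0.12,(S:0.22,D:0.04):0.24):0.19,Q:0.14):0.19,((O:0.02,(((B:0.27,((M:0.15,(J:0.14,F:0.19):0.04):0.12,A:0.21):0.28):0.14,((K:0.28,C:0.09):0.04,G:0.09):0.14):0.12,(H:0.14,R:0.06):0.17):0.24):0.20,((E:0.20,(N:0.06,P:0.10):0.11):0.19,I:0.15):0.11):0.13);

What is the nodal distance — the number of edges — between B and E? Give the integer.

The MRCA of B and E is the node subtending ((O,(((B,((M,(J,F)),A)),((K,C),G)),(H,R))),((E,(N,P)),I)).
From B up to that node: 5 branches. From E up to the same node: 3 branches. Total: 5 + 3 = 8.

8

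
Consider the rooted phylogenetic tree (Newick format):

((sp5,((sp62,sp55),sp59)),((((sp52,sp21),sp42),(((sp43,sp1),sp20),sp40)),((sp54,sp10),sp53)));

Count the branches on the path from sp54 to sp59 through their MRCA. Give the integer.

7

The MRCA of sp54 and sp59 is the root of the tree.
From sp54 up to that node: 4 branches. From sp59 up to the same node: 3 branches. Total: 4 + 3 = 7.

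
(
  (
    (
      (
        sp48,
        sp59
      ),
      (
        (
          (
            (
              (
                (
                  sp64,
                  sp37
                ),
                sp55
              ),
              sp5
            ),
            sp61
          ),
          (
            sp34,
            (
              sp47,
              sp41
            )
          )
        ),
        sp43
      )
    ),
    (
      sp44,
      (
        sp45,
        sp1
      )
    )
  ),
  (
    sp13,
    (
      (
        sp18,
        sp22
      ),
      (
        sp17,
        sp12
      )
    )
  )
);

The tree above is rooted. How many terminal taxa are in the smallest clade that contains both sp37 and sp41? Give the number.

The MRCA of sp37 and sp41 is the node subtending (((((sp64,sp37),sp55),sp5),sp61),(sp34,(sp47,sp41))).
That clade contains 8 terminal taxa: sp34, sp37, sp41, sp47, sp5, sp55, sp61, sp64.

8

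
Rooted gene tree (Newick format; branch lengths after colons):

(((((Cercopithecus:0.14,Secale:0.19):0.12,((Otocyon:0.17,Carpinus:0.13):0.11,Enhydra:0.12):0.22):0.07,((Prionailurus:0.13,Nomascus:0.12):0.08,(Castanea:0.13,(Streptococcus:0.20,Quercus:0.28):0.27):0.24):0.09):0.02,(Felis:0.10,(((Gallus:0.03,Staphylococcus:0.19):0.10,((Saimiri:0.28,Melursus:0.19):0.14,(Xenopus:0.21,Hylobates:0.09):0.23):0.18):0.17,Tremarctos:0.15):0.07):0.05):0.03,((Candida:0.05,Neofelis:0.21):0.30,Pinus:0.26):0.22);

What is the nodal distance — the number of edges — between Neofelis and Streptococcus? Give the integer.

The MRCA of Neofelis and Streptococcus is the root of the tree.
From Neofelis up to that node: 3 branches. From Streptococcus up to the same node: 6 branches. Total: 3 + 6 = 9.

9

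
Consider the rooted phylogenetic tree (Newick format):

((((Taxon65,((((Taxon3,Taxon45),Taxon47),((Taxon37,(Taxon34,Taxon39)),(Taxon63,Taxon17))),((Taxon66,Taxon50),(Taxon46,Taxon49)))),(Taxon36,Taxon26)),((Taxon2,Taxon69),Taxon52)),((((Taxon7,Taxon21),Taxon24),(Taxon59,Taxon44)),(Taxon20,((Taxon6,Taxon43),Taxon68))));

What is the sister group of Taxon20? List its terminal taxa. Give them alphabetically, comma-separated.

Taxon20 attaches to the tree at the node subtending (Taxon20,((Taxon6,Taxon43),Taxon68)).
The other lineage descending from that same node — the sister group — is ((Taxon6,Taxon43),Taxon68); its 3 tips in alphabetical order are the answer.

Taxon43, Taxon6, Taxon68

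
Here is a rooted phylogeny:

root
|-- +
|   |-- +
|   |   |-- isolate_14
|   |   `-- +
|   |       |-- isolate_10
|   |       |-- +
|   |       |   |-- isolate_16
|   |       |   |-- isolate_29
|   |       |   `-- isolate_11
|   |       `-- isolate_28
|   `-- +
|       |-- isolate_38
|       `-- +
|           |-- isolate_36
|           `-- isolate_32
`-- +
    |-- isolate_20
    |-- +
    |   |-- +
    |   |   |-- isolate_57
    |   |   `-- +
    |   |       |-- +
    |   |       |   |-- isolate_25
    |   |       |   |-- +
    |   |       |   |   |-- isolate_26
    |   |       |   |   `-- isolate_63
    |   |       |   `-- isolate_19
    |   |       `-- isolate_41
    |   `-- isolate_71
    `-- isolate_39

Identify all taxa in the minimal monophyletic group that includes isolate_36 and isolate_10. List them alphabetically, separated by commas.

isolate_10, isolate_11, isolate_14, isolate_16, isolate_28, isolate_29, isolate_32, isolate_36, isolate_38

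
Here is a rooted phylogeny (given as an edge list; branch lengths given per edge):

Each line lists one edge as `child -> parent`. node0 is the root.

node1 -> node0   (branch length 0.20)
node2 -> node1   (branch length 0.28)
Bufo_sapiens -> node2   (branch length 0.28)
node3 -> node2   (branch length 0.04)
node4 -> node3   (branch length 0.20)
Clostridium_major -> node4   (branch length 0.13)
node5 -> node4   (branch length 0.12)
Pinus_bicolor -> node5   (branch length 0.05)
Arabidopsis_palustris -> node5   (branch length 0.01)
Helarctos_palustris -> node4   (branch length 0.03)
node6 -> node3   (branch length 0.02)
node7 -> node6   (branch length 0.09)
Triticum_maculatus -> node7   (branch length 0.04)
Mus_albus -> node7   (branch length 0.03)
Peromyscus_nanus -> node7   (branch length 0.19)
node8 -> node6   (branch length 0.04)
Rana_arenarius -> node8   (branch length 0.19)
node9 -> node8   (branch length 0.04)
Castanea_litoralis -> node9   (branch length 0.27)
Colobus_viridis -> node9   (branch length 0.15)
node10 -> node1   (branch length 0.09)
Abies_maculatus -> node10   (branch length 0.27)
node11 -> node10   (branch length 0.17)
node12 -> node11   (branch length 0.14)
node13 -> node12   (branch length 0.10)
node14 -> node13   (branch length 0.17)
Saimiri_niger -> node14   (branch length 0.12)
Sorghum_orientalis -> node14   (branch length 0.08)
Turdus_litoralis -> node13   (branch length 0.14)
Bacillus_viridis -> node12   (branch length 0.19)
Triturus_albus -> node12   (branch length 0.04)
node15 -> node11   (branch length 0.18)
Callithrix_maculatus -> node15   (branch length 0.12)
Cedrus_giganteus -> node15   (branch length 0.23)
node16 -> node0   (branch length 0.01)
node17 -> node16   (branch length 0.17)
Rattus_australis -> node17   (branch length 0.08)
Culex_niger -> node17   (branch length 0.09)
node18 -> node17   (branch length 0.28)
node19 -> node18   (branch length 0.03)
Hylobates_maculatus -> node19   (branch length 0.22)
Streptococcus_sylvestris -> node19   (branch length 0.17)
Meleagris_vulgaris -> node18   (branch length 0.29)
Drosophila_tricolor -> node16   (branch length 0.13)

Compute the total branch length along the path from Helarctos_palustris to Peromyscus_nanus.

0.53

The path runs Helarctos_palustris → … → MRCA → … → Peromyscus_nanus; the MRCA is the node subtending ((Clostridium_major,(Pinus_bicolor,Arabidopsis_palustris),Helarctos_palustris),((Triticum_maculatus,Mus_albus,Peromyscus_nanus),(Rana_arenarius,(Castanea_litoralis,Colobus_viridis)))).
Branch lengths along that path: 0.03 + 0.20 + 0.02 + 0.09 + 0.19 = 0.53.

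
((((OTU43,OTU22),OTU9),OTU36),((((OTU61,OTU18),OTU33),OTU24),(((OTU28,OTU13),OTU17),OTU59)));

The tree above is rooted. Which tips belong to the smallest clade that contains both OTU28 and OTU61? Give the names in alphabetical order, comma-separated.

Tracing OTU28: it sits inside (OTU28,OTU13).
Tracing OTU61: it sits inside (OTU61,OTU18).
The smallest clade enclosing both is ((((OTU61,OTU18),OTU33),OTU24),(((OTU28,OTU13),OTU17),OTU59)); the answer is its 8 terminal taxa in alphabetical order.

OTU13, OTU17, OTU18, OTU24, OTU28, OTU33, OTU59, OTU61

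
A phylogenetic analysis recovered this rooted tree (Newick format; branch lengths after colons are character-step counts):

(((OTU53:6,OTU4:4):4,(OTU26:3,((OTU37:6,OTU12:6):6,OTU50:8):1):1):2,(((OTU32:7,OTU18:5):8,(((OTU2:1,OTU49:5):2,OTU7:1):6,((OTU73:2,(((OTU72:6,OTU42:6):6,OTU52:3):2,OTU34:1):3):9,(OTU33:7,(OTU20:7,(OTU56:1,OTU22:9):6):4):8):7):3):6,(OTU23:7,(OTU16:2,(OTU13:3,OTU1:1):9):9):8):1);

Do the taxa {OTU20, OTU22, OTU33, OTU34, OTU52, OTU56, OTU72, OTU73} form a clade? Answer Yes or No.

The MRCA of the listed taxa subtends ((OTU73,(((OTU72,OTU42),OTU52),OTU34)),(OTU33,(OTU20,(OTU56,OTU22)))).
That clade also contains OTU42, which is not in the proposed group, so the group is not monophyletic.

No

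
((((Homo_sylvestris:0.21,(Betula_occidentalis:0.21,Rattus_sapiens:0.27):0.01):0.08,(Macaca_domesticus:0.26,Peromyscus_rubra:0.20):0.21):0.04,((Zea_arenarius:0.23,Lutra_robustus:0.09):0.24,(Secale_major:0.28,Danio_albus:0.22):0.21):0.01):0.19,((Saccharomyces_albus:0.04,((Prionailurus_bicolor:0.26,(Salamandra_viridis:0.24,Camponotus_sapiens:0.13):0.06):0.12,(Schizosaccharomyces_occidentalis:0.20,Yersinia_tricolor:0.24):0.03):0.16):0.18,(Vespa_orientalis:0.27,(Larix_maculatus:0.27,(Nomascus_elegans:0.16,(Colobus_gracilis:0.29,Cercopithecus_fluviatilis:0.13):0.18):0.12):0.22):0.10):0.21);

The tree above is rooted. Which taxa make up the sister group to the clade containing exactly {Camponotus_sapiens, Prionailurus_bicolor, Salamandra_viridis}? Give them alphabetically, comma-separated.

Schizosaccharomyces_occidentalis, Yersinia_tricolor

The clade containing exactly {Camponotus_sapiens, Prionailurus_bicolor, Salamandra_viridis} attaches to the tree at the node subtending ((Prionailurus_bicolor,(Salamandra_viridis,Camponotus_sapiens)),(Schizosaccharomyces_occidentalis,Yersinia_tricolor)).
The other lineage descending from that same node — the sister group — is (Schizosaccharomyces_occidentalis,Yersinia_tricolor); its 2 tips in alphabetical order are the answer.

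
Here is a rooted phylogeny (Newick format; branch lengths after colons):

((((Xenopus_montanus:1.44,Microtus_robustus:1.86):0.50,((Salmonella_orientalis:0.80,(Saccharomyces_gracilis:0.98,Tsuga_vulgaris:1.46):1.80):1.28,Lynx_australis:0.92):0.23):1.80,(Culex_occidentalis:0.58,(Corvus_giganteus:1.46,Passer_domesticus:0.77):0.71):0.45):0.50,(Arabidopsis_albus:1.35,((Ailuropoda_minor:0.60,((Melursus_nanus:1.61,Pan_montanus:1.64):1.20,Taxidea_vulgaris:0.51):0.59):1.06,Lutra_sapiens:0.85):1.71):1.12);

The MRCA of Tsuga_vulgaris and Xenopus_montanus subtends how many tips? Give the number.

6

The MRCA of Tsuga_vulgaris and Xenopus_montanus is the node subtending ((Xenopus_montanus,Microtus_robustus),((Salmonella_orientalis,(Saccharomyces_gracilis,Tsuga_vulgaris)),Lynx_australis)).
That clade contains 6 terminal taxa: Lynx_australis, Microtus_robustus, Saccharomyces_gracilis, Salmonella_orientalis, Tsuga_vulgaris, Xenopus_montanus.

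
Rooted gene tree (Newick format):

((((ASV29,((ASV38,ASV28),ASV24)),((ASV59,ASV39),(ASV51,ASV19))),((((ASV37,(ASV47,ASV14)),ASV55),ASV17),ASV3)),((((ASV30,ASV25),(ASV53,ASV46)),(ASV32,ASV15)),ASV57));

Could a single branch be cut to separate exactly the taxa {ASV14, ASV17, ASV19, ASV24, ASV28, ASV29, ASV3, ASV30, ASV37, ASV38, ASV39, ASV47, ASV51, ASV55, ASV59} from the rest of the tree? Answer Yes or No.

No

The MRCA of the listed taxa is the root, so the smallest clade containing them is the whole tree.
That clade also contains ASV15, ASV25, ASV32, ASV46, ASV53, ASV57, which are not in the proposed group, so the group is not monophyletic.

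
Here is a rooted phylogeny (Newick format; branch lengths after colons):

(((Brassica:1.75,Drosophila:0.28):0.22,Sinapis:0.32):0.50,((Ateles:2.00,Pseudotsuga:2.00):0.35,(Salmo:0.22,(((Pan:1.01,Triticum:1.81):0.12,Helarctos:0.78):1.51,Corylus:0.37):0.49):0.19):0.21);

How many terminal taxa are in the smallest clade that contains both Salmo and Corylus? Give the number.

The MRCA of Salmo and Corylus is the node subtending (Salmo,(((Pan,Triticum),Helarctos),Corylus)).
That clade contains 5 terminal taxa: Corylus, Helarctos, Pan, Salmo, Triticum.

5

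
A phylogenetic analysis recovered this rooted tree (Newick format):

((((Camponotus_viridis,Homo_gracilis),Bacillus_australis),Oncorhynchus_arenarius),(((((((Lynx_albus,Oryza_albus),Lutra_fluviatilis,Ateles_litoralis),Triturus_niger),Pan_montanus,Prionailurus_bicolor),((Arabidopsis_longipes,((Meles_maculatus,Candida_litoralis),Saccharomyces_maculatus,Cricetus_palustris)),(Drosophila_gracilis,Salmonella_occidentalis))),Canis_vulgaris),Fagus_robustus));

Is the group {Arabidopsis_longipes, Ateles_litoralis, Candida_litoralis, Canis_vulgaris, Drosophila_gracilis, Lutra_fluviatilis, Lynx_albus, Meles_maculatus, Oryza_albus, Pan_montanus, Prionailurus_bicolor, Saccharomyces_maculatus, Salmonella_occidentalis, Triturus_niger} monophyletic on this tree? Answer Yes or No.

The MRCA of the listed taxa subtends ((((((Lynx_albus,Oryza_albus),Lutra_fluviatilis,Ateles_litoralis),Triturus_niger),Pan_montanus,Prionailurus_bicolor),((Arabidopsis_longipes,((Meles_maculatus,Candida_litoralis),Saccharomyces_maculatus,Cricetus_palustris)),(Drosophila_gracilis,Salmonella_occidentalis))),Canis_vulgaris).
That clade also contains Cricetus_palustris, which is not in the proposed group, so the group is not monophyletic.

No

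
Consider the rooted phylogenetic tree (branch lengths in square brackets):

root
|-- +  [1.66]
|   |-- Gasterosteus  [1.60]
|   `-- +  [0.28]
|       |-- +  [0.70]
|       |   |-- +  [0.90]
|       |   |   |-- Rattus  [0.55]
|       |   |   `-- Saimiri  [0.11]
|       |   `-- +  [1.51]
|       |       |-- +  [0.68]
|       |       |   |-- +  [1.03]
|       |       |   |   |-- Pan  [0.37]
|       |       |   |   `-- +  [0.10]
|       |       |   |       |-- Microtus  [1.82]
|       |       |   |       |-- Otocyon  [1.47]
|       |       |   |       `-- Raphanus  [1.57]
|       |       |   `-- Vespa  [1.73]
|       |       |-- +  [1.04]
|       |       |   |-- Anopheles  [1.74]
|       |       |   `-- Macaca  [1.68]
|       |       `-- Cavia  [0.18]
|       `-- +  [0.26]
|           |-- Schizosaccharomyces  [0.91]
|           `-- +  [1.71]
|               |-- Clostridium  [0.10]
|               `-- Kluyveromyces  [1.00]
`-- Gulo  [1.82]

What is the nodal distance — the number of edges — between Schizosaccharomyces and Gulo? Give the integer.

The MRCA of Schizosaccharomyces and Gulo is the root of the tree.
From Schizosaccharomyces up to that node: 4 branches. From Gulo up to the same node: 1 branch. Total: 4 + 1 = 5.

5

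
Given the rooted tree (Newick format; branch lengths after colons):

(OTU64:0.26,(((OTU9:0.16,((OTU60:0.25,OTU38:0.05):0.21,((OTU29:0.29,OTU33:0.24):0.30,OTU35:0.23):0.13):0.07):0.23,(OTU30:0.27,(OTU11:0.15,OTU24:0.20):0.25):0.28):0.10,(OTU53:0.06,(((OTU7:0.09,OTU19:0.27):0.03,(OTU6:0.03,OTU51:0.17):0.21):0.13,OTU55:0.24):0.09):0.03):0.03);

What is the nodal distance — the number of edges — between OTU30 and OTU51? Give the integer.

8

The MRCA of OTU30 and OTU51 is the node subtending (((OTU9,((OTU60,OTU38),((OTU29,OTU33),OTU35))),(OTU30,(OTU11,OTU24))),(OTU53,(((OTU7,OTU19),(OTU6,OTU51)),OTU55))).
From OTU30 up to that node: 3 branches. From OTU51 up to the same node: 5 branches. Total: 3 + 5 = 8.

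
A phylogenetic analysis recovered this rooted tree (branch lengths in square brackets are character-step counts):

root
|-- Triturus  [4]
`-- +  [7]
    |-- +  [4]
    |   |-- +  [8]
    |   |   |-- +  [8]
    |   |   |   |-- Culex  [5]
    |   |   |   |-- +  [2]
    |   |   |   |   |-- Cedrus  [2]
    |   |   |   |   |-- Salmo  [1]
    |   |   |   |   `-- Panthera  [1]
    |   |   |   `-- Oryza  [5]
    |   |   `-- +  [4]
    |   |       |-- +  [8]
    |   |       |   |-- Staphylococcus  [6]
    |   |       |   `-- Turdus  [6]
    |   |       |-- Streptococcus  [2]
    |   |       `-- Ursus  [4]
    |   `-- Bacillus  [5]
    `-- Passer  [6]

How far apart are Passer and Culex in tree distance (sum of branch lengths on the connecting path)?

31

The path runs Passer → … → MRCA → … → Culex; the MRCA is the node subtending ((((Culex,(Cedrus,Salmo,Panthera),Oryza),((Staphylococcus,Turdus),Streptococcus,Ursus)),Bacillus),Passer).
Branch lengths along that path: 6 + 4 + 8 + 8 + 5 = 31.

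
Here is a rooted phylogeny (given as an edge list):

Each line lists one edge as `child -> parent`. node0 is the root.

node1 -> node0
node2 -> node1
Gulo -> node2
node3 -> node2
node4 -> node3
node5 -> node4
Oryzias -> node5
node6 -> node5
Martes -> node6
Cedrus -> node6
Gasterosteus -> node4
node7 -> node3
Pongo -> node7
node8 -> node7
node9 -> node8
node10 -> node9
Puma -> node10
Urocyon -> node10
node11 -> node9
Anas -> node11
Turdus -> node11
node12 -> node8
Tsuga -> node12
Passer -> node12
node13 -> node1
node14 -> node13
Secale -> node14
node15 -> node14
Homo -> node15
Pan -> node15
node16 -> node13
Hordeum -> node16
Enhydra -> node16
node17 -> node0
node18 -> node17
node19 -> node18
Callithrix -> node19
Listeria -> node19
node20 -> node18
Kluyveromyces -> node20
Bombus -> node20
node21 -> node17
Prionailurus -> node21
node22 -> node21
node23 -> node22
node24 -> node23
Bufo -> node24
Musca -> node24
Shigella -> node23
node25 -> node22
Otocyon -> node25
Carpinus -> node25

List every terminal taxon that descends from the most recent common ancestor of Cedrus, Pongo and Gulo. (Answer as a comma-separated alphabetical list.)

Tracing Cedrus: it sits inside (Martes,Cedrus).
Tracing Pongo: it sits inside (Pongo,(((Puma,Urocyon),(Anas,Turdus)),(Tsuga,Passer))).
Tracing Gulo: it sits inside (Gulo,(((Oryzias,(Martes,Cedrus)),Gasterosteus),(Pongo,(((Puma,Urocyon),(Anas,Turdus)),(Tsuga,Passer))))).
The smallest clade enclosing all 3 is (Gulo,(((Oryzias,(Martes,Cedrus)),Gasterosteus),(Pongo,(((Puma,Urocyon),(Anas,Turdus)),(Tsuga,Passer))))); the answer is its 12 terminal taxa in alphabetical order.

Anas, Cedrus, Gasterosteus, Gulo, Martes, Oryzias, Passer, Pongo, Puma, Tsuga, Turdus, Urocyon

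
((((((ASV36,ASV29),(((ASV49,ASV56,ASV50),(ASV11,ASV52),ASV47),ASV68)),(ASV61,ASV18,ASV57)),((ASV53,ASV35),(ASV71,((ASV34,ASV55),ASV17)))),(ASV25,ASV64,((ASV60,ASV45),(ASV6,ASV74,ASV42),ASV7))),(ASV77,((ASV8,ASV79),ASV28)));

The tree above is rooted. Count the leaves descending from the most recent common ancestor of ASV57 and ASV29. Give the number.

12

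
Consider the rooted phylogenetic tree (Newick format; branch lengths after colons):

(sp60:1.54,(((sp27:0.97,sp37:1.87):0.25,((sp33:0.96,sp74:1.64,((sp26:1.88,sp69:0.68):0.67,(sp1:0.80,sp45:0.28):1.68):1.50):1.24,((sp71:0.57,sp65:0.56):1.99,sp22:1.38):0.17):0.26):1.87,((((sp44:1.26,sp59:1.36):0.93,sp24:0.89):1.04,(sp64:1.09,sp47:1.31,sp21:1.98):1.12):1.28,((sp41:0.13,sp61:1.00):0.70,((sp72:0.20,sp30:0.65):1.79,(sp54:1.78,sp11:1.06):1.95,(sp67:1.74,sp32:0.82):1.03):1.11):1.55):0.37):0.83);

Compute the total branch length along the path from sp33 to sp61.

7.95

The path runs sp33 → … → MRCA → … → sp61; the MRCA is the node subtending (((sp27,sp37),((sp33,sp74,((sp26,sp69),(sp1,sp45))),((sp71,sp65),sp22))),((((sp44,sp59),sp24),(sp64,sp47,sp21)),((sp41,sp61),((sp72,sp30),(sp54,sp11),(sp67,sp32))))).
Branch lengths along that path: 0.96 + 1.24 + 0.26 + 1.87 + 0.37 + 1.55 + 0.70 + 1.00 = 7.95.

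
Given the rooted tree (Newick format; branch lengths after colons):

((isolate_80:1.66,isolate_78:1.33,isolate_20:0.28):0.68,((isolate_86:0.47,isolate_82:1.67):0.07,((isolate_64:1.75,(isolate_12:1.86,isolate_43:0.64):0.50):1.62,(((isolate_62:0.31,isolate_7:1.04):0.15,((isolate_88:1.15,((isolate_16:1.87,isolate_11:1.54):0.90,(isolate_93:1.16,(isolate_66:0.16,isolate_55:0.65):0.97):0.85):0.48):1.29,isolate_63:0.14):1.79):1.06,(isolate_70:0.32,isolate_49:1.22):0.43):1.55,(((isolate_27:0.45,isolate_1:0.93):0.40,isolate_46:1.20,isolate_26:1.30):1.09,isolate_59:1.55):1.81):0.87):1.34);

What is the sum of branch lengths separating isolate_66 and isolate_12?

12.13

The path runs isolate_66 → … → MRCA → … → isolate_12; the MRCA is the node subtending ((isolate_64,(isolate_12,isolate_43)),(((isolate_62,isolate_7),((isolate_88,((isolate_16,isolate_11),(isolate_93,(isolate_66,isolate_55)))),isolate_63)),(isolate_70,isolate_49)),(((isolate_27,isolate_1),isolate_46,isolate_26),isolate_59)).
Branch lengths along that path: 0.16 + 0.97 + 0.85 + 0.48 + 1.29 + 1.79 + 1.06 + 1.55 + 1.62 + 0.50 + 1.86 = 12.13.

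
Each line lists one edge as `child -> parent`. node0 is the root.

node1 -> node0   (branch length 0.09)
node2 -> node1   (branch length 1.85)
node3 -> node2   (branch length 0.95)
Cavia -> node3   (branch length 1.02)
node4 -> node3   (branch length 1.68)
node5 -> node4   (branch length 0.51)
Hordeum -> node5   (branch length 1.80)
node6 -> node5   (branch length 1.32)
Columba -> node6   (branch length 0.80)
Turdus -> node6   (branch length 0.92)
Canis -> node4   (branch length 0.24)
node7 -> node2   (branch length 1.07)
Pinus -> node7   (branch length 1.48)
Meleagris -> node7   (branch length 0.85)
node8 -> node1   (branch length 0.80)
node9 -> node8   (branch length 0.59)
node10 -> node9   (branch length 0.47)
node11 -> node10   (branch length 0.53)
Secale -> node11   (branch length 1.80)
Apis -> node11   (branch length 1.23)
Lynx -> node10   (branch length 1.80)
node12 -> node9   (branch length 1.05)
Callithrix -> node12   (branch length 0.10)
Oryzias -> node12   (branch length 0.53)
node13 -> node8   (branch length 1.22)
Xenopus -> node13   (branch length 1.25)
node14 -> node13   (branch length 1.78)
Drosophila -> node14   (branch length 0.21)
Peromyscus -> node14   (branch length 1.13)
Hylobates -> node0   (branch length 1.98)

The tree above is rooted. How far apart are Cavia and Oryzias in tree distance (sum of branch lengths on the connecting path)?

6.79

The path runs Cavia → … → MRCA → … → Oryzias; the MRCA is the node subtending (((Cavia,((Hordeum,(Columba,Turdus)),Canis)),(Pinus,Meleagris)),((((Secale,Apis),Lynx),(Callithrix,Oryzias)),(Xenopus,(Drosophila,Peromyscus)))).
Branch lengths along that path: 1.02 + 0.95 + 1.85 + 0.80 + 0.59 + 1.05 + 0.53 = 6.79.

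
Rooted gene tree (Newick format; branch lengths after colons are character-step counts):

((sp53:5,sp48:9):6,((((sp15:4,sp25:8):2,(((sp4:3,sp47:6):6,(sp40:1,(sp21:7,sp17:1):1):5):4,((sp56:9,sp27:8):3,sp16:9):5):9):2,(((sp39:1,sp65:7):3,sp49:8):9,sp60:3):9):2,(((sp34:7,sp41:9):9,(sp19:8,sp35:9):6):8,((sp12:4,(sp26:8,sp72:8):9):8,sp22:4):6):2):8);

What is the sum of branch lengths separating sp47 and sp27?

The path runs sp47 → … → MRCA → … → sp27; the MRCA is the node subtending (((sp4,sp47),(sp40,(sp21,sp17))),((sp56,sp27),sp16)).
Branch lengths along that path: 6 + 6 + 4 + 5 + 3 + 8 = 32.

32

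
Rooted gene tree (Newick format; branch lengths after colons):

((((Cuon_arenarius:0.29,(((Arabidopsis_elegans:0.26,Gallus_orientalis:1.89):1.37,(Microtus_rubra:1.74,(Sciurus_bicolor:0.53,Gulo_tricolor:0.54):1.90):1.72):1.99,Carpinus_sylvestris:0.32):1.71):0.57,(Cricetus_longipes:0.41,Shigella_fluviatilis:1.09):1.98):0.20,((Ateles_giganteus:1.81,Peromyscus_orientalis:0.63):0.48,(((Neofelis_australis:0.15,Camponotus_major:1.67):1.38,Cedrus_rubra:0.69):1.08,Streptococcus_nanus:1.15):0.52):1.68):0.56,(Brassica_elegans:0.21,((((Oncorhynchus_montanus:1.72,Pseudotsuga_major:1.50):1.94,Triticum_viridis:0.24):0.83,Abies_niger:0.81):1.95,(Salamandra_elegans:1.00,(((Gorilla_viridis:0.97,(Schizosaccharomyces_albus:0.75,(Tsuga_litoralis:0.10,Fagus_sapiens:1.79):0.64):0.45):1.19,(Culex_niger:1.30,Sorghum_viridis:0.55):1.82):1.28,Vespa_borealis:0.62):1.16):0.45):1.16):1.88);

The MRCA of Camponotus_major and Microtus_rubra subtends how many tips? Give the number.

The MRCA of Camponotus_major and Microtus_rubra is the node subtending (((Cuon_arenarius,(((Arabidopsis_elegans,Gallus_orientalis),(Microtus_rubra,(Sciurus_bicolor,Gulo_tricolor))),Carpinus_sylvestris)),(Cricetus_longipes,Shigella_fluviatilis)),((Ateles_giganteus,Peromyscus_orientalis),(((Neofelis_australis,Camponotus_major),Cedrus_rubra),Streptococcus_nanus))).
That clade contains 15 terminal taxa: Arabidopsis_elegans, Ateles_giganteus, Camponotus_major, Carpinus_sylvestris, Cedrus_rubra, Cricetus_longipes, Cuon_arenarius, Gallus_orientalis, Gulo_tricolor, Microtus_rubra, Neofelis_australis, Peromyscus_orientalis, Sciurus_bicolor, Shigella_fluviatilis, Streptococcus_nanus.

15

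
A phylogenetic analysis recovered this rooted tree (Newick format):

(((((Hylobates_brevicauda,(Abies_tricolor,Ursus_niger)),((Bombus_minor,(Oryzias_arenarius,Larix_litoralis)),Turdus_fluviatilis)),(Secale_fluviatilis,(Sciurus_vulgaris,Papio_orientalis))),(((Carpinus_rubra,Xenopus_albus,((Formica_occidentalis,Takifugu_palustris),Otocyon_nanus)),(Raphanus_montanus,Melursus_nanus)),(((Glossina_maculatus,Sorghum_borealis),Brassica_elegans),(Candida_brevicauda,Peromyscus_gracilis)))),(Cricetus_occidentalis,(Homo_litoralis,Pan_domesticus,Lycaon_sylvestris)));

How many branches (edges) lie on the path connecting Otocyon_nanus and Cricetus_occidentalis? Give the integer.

8

The MRCA of Otocyon_nanus and Cricetus_occidentalis is the root of the tree.
From Otocyon_nanus up to that node: 6 branches. From Cricetus_occidentalis up to the same node: 2 branches. Total: 6 + 2 = 8.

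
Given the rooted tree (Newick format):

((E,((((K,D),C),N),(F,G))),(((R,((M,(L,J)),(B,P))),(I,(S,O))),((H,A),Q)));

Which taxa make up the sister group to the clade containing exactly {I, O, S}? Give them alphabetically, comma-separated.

The clade containing exactly {I, O, S} attaches to the tree at the node subtending ((R,((M,(L,J)),(B,P))),(I,(S,O))).
The other lineage descending from that same node — the sister group — is (R,((M,(L,J)),(B,P))); its 6 tips in alphabetical order are the answer.

B, J, L, M, P, R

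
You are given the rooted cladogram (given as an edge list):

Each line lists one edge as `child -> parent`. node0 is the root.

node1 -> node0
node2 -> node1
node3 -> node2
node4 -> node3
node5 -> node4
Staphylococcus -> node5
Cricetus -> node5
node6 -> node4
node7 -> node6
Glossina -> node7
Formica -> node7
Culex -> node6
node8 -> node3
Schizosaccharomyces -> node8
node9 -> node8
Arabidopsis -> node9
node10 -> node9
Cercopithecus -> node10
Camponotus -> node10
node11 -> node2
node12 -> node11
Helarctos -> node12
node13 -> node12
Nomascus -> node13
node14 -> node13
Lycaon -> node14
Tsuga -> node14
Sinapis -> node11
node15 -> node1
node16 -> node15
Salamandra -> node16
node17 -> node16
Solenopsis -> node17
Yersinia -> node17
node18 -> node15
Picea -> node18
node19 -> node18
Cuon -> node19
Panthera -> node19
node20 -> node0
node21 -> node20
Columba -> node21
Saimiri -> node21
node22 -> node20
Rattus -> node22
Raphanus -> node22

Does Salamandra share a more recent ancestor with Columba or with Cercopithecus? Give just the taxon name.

The MRCA of Salamandra and Cercopithecus subtends (((((Staphylococcus,Cricetus),((Glossina,Formica),Culex)),(Schizosaccharomyces,(Arabidopsis,(Cercopithecus,Camponotus)))),((Helarctos,(Nomascus,(Lycaon,Tsuga))),Sinapis)),((Salamandra,(Solenopsis,Yersinia)),(Picea,(Cuon,Panthera)))) (20 taxa).
The MRCA of Salamandra and Columba is the root, subtending the entire tree (24 taxa).
The first is nested inside the second, so Salamandra shares a more recent common ancestor with Cercopithecus.

Cercopithecus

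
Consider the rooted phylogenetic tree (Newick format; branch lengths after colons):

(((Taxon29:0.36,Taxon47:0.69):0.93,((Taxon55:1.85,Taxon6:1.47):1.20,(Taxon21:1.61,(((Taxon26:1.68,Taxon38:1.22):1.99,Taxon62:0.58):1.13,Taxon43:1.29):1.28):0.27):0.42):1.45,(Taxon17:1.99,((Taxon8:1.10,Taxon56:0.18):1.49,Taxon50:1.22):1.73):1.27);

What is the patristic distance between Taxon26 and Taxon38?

The path runs Taxon26 → … → MRCA → … → Taxon38; the MRCA is the node subtending (Taxon26,Taxon38).
Branch lengths along that path: 1.68 + 1.22 = 2.90.

2.90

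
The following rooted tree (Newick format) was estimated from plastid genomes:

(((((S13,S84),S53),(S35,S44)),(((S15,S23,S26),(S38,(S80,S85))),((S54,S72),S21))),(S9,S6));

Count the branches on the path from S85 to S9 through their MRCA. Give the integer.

8

The MRCA of S85 and S9 is the root of the tree.
From S85 up to that node: 6 branches. From S9 up to the same node: 2 branches. Total: 6 + 2 = 8.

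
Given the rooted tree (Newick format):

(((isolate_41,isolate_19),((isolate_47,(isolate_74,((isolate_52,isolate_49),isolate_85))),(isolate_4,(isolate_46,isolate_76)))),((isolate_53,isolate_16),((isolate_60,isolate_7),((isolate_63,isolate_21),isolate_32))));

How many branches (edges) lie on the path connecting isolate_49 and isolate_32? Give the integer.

11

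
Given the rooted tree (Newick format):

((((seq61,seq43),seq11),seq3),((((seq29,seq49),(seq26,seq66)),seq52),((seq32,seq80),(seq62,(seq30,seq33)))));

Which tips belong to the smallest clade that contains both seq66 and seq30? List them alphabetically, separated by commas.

seq26, seq29, seq30, seq32, seq33, seq49, seq52, seq62, seq66, seq80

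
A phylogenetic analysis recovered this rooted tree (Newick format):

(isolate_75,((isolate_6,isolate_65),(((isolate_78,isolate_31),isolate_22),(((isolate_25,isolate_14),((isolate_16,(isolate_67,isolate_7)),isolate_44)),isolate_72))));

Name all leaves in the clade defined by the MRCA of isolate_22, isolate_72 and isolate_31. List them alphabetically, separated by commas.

isolate_14, isolate_16, isolate_22, isolate_25, isolate_31, isolate_44, isolate_67, isolate_7, isolate_72, isolate_78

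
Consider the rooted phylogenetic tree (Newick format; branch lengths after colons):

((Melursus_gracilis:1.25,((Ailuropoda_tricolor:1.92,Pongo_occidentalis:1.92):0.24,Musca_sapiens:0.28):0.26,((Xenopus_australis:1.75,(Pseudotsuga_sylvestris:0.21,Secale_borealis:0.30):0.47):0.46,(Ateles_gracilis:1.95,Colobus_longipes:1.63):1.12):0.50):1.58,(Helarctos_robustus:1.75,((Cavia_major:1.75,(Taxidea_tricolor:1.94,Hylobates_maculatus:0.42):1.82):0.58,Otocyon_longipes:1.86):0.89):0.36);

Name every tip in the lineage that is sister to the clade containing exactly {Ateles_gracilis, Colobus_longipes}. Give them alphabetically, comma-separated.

The clade containing exactly {Ateles_gracilis, Colobus_longipes} attaches to the tree at the node subtending ((Xenopus_australis,(Pseudotsuga_sylvestris,Secale_borealis)),(Ateles_gracilis,Colobus_longipes)).
The other lineage descending from that same node — the sister group — is (Xenopus_australis,(Pseudotsuga_sylvestris,Secale_borealis)); its 3 tips in alphabetical order are the answer.

Pseudotsuga_sylvestris, Secale_borealis, Xenopus_australis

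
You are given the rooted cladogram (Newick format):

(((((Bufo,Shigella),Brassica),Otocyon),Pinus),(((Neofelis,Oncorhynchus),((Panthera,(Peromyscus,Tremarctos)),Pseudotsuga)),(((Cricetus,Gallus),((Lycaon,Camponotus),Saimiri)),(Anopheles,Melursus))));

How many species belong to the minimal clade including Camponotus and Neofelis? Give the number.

13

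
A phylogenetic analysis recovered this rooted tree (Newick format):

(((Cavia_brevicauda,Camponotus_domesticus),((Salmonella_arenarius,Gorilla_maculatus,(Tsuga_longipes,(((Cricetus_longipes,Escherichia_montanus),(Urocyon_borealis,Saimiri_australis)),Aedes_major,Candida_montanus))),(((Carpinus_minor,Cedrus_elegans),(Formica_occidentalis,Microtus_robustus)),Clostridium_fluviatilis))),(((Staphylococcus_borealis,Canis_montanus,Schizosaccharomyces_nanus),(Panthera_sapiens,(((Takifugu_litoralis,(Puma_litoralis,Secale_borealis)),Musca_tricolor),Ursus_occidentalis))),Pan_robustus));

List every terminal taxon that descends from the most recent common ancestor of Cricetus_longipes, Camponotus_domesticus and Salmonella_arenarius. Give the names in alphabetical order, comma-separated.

Tracing Cricetus_longipes: it sits inside (Cricetus_longipes,Escherichia_montanus).
Tracing Camponotus_domesticus: it sits inside (Cavia_brevicauda,Camponotus_domesticus).
Tracing Salmonella_arenarius: it sits inside (Salmonella_arenarius,Gorilla_maculatus,(Tsuga_longipes,(((Cricetus_longipes,Escherichia_montanus),(Urocyon_borealis,Saimiri_australis)),Aedes_major,Candida_montanus))).
The smallest clade enclosing all 3 is ((Cavia_brevicauda,Camponotus_domesticus),((Salmonella_arenarius,Gorilla_maculatus,(Tsuga_longipes,(((Cricetus_longipes,Escherichia_montanus),(Urocyon_borealis,Saimiri_australis)),Aedes_major,Candida_montanus))),(((Carpinus_minor,Cedrus_elegans),(Formica_occidentalis,Microtus_robustus)),Clostridium_fluviatilis))); the answer is its 16 terminal taxa in alphabetical order.

Aedes_major, Camponotus_domesticus, Candida_montanus, Carpinus_minor, Cavia_brevicauda, Cedrus_elegans, Clostridium_fluviatilis, Cricetus_longipes, Escherichia_montanus, Formica_occidentalis, Gorilla_maculatus, Microtus_robustus, Saimiri_australis, Salmonella_arenarius, Tsuga_longipes, Urocyon_borealis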